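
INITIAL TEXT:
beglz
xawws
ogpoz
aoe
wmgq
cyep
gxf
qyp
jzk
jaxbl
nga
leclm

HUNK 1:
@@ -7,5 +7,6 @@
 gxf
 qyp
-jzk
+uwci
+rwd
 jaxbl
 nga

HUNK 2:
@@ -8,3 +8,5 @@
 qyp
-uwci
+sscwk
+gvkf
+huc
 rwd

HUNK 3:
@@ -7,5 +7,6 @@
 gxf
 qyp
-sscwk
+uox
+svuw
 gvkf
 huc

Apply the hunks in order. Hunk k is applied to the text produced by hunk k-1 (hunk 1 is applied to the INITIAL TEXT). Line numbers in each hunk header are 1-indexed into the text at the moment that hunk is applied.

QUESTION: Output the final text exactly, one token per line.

Hunk 1: at line 7 remove [jzk] add [uwci,rwd] -> 13 lines: beglz xawws ogpoz aoe wmgq cyep gxf qyp uwci rwd jaxbl nga leclm
Hunk 2: at line 8 remove [uwci] add [sscwk,gvkf,huc] -> 15 lines: beglz xawws ogpoz aoe wmgq cyep gxf qyp sscwk gvkf huc rwd jaxbl nga leclm
Hunk 3: at line 7 remove [sscwk] add [uox,svuw] -> 16 lines: beglz xawws ogpoz aoe wmgq cyep gxf qyp uox svuw gvkf huc rwd jaxbl nga leclm

Answer: beglz
xawws
ogpoz
aoe
wmgq
cyep
gxf
qyp
uox
svuw
gvkf
huc
rwd
jaxbl
nga
leclm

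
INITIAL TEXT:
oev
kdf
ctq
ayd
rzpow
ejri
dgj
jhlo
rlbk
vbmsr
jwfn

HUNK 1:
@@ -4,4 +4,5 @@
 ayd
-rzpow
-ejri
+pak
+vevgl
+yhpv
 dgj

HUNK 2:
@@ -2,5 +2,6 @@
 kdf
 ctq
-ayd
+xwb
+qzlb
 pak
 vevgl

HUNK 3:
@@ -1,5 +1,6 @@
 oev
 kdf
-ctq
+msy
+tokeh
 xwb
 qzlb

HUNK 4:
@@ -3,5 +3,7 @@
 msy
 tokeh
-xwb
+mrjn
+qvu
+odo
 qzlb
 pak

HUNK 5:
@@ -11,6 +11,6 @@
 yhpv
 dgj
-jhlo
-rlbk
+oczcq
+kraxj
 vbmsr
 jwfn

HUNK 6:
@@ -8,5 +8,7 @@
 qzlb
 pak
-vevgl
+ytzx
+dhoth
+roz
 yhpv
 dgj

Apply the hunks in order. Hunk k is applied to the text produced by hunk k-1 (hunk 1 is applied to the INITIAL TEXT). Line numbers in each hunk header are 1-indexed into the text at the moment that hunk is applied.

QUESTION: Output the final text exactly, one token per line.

Hunk 1: at line 4 remove [rzpow,ejri] add [pak,vevgl,yhpv] -> 12 lines: oev kdf ctq ayd pak vevgl yhpv dgj jhlo rlbk vbmsr jwfn
Hunk 2: at line 2 remove [ayd] add [xwb,qzlb] -> 13 lines: oev kdf ctq xwb qzlb pak vevgl yhpv dgj jhlo rlbk vbmsr jwfn
Hunk 3: at line 1 remove [ctq] add [msy,tokeh] -> 14 lines: oev kdf msy tokeh xwb qzlb pak vevgl yhpv dgj jhlo rlbk vbmsr jwfn
Hunk 4: at line 3 remove [xwb] add [mrjn,qvu,odo] -> 16 lines: oev kdf msy tokeh mrjn qvu odo qzlb pak vevgl yhpv dgj jhlo rlbk vbmsr jwfn
Hunk 5: at line 11 remove [jhlo,rlbk] add [oczcq,kraxj] -> 16 lines: oev kdf msy tokeh mrjn qvu odo qzlb pak vevgl yhpv dgj oczcq kraxj vbmsr jwfn
Hunk 6: at line 8 remove [vevgl] add [ytzx,dhoth,roz] -> 18 lines: oev kdf msy tokeh mrjn qvu odo qzlb pak ytzx dhoth roz yhpv dgj oczcq kraxj vbmsr jwfn

Answer: oev
kdf
msy
tokeh
mrjn
qvu
odo
qzlb
pak
ytzx
dhoth
roz
yhpv
dgj
oczcq
kraxj
vbmsr
jwfn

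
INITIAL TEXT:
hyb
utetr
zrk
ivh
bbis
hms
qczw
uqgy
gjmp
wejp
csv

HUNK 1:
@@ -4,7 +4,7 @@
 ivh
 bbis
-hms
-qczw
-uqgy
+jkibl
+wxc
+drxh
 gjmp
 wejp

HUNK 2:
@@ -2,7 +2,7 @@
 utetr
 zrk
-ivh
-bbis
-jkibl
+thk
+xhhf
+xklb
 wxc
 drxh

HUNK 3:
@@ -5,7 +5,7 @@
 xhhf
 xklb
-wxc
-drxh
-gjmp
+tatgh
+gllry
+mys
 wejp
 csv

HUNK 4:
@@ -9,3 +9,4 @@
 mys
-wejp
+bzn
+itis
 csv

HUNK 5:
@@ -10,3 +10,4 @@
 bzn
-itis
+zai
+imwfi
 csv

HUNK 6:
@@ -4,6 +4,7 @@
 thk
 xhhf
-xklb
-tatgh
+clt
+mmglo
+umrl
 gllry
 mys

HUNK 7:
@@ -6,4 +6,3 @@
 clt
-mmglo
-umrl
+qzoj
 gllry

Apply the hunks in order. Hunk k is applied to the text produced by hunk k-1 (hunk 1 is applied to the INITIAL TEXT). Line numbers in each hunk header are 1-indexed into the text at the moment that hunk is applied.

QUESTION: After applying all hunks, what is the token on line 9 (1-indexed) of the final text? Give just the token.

Hunk 1: at line 4 remove [hms,qczw,uqgy] add [jkibl,wxc,drxh] -> 11 lines: hyb utetr zrk ivh bbis jkibl wxc drxh gjmp wejp csv
Hunk 2: at line 2 remove [ivh,bbis,jkibl] add [thk,xhhf,xklb] -> 11 lines: hyb utetr zrk thk xhhf xklb wxc drxh gjmp wejp csv
Hunk 3: at line 5 remove [wxc,drxh,gjmp] add [tatgh,gllry,mys] -> 11 lines: hyb utetr zrk thk xhhf xklb tatgh gllry mys wejp csv
Hunk 4: at line 9 remove [wejp] add [bzn,itis] -> 12 lines: hyb utetr zrk thk xhhf xklb tatgh gllry mys bzn itis csv
Hunk 5: at line 10 remove [itis] add [zai,imwfi] -> 13 lines: hyb utetr zrk thk xhhf xklb tatgh gllry mys bzn zai imwfi csv
Hunk 6: at line 4 remove [xklb,tatgh] add [clt,mmglo,umrl] -> 14 lines: hyb utetr zrk thk xhhf clt mmglo umrl gllry mys bzn zai imwfi csv
Hunk 7: at line 6 remove [mmglo,umrl] add [qzoj] -> 13 lines: hyb utetr zrk thk xhhf clt qzoj gllry mys bzn zai imwfi csv
Final line 9: mys

Answer: mys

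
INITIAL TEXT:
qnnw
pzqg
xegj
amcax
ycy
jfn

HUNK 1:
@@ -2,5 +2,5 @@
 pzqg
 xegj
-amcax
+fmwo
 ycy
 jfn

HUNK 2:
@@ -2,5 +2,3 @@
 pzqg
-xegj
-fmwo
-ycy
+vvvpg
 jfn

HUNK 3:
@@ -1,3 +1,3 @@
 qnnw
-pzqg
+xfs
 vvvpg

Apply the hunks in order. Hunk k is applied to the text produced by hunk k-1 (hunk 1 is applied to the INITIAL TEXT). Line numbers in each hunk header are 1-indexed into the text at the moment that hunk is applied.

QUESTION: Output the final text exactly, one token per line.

Hunk 1: at line 2 remove [amcax] add [fmwo] -> 6 lines: qnnw pzqg xegj fmwo ycy jfn
Hunk 2: at line 2 remove [xegj,fmwo,ycy] add [vvvpg] -> 4 lines: qnnw pzqg vvvpg jfn
Hunk 3: at line 1 remove [pzqg] add [xfs] -> 4 lines: qnnw xfs vvvpg jfn

Answer: qnnw
xfs
vvvpg
jfn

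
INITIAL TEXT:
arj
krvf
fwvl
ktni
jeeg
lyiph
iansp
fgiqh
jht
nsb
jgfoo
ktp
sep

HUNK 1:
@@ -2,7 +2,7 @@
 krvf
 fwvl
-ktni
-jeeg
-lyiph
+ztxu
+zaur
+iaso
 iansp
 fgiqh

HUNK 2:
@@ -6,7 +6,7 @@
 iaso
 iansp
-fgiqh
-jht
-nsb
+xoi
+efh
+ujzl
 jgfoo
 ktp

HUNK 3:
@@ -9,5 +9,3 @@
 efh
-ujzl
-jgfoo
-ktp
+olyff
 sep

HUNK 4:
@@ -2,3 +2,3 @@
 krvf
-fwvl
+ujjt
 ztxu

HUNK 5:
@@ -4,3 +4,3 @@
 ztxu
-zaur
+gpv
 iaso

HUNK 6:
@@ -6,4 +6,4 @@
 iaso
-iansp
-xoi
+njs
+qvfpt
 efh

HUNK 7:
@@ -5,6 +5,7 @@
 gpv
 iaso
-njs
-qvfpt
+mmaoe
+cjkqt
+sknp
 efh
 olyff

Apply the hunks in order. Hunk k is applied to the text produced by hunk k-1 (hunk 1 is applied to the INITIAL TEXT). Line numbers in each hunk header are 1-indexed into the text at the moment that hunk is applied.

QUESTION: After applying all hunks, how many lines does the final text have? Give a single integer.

Hunk 1: at line 2 remove [ktni,jeeg,lyiph] add [ztxu,zaur,iaso] -> 13 lines: arj krvf fwvl ztxu zaur iaso iansp fgiqh jht nsb jgfoo ktp sep
Hunk 2: at line 6 remove [fgiqh,jht,nsb] add [xoi,efh,ujzl] -> 13 lines: arj krvf fwvl ztxu zaur iaso iansp xoi efh ujzl jgfoo ktp sep
Hunk 3: at line 9 remove [ujzl,jgfoo,ktp] add [olyff] -> 11 lines: arj krvf fwvl ztxu zaur iaso iansp xoi efh olyff sep
Hunk 4: at line 2 remove [fwvl] add [ujjt] -> 11 lines: arj krvf ujjt ztxu zaur iaso iansp xoi efh olyff sep
Hunk 5: at line 4 remove [zaur] add [gpv] -> 11 lines: arj krvf ujjt ztxu gpv iaso iansp xoi efh olyff sep
Hunk 6: at line 6 remove [iansp,xoi] add [njs,qvfpt] -> 11 lines: arj krvf ujjt ztxu gpv iaso njs qvfpt efh olyff sep
Hunk 7: at line 5 remove [njs,qvfpt] add [mmaoe,cjkqt,sknp] -> 12 lines: arj krvf ujjt ztxu gpv iaso mmaoe cjkqt sknp efh olyff sep
Final line count: 12

Answer: 12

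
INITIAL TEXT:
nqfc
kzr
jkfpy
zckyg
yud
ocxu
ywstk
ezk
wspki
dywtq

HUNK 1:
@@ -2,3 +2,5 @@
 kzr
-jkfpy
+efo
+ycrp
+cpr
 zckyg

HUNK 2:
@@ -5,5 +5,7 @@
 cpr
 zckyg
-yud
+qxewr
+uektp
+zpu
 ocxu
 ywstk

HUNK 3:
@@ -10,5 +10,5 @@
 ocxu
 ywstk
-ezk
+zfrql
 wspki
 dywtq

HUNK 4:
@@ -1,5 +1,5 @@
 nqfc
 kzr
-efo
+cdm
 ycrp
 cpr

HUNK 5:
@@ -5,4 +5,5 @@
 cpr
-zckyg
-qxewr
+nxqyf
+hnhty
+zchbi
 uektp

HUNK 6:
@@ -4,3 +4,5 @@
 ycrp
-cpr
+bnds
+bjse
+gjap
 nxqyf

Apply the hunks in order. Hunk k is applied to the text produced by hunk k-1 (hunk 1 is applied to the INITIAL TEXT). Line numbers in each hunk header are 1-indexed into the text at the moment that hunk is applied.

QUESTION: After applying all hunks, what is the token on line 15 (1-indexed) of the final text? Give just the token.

Hunk 1: at line 2 remove [jkfpy] add [efo,ycrp,cpr] -> 12 lines: nqfc kzr efo ycrp cpr zckyg yud ocxu ywstk ezk wspki dywtq
Hunk 2: at line 5 remove [yud] add [qxewr,uektp,zpu] -> 14 lines: nqfc kzr efo ycrp cpr zckyg qxewr uektp zpu ocxu ywstk ezk wspki dywtq
Hunk 3: at line 10 remove [ezk] add [zfrql] -> 14 lines: nqfc kzr efo ycrp cpr zckyg qxewr uektp zpu ocxu ywstk zfrql wspki dywtq
Hunk 4: at line 1 remove [efo] add [cdm] -> 14 lines: nqfc kzr cdm ycrp cpr zckyg qxewr uektp zpu ocxu ywstk zfrql wspki dywtq
Hunk 5: at line 5 remove [zckyg,qxewr] add [nxqyf,hnhty,zchbi] -> 15 lines: nqfc kzr cdm ycrp cpr nxqyf hnhty zchbi uektp zpu ocxu ywstk zfrql wspki dywtq
Hunk 6: at line 4 remove [cpr] add [bnds,bjse,gjap] -> 17 lines: nqfc kzr cdm ycrp bnds bjse gjap nxqyf hnhty zchbi uektp zpu ocxu ywstk zfrql wspki dywtq
Final line 15: zfrql

Answer: zfrql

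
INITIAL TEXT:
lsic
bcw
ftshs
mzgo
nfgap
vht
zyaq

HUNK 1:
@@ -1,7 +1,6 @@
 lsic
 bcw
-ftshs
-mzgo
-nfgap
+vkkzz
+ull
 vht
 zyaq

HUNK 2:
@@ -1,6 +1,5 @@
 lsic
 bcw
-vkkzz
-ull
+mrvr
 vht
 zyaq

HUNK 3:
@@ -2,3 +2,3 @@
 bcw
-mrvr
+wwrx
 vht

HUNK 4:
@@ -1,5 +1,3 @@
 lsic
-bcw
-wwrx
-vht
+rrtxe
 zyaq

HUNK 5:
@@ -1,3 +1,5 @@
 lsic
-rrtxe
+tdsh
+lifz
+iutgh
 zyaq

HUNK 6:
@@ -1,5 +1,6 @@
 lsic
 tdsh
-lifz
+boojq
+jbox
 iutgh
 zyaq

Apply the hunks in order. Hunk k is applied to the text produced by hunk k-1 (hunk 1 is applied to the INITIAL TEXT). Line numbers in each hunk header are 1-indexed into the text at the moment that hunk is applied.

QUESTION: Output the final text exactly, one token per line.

Hunk 1: at line 1 remove [ftshs,mzgo,nfgap] add [vkkzz,ull] -> 6 lines: lsic bcw vkkzz ull vht zyaq
Hunk 2: at line 1 remove [vkkzz,ull] add [mrvr] -> 5 lines: lsic bcw mrvr vht zyaq
Hunk 3: at line 2 remove [mrvr] add [wwrx] -> 5 lines: lsic bcw wwrx vht zyaq
Hunk 4: at line 1 remove [bcw,wwrx,vht] add [rrtxe] -> 3 lines: lsic rrtxe zyaq
Hunk 5: at line 1 remove [rrtxe] add [tdsh,lifz,iutgh] -> 5 lines: lsic tdsh lifz iutgh zyaq
Hunk 6: at line 1 remove [lifz] add [boojq,jbox] -> 6 lines: lsic tdsh boojq jbox iutgh zyaq

Answer: lsic
tdsh
boojq
jbox
iutgh
zyaq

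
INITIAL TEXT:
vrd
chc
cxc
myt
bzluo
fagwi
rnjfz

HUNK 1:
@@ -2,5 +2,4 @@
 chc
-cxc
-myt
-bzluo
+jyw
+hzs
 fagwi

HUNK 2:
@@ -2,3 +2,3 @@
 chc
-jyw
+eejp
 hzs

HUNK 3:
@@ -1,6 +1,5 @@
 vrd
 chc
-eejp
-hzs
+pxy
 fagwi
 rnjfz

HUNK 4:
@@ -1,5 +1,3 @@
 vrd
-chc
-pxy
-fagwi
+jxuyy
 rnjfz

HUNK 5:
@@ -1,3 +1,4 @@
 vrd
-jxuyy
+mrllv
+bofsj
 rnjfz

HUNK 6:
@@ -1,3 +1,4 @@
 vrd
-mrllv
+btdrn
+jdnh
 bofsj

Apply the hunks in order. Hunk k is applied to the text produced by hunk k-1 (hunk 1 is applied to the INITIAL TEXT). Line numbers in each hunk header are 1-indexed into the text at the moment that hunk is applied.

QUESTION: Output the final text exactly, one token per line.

Answer: vrd
btdrn
jdnh
bofsj
rnjfz

Derivation:
Hunk 1: at line 2 remove [cxc,myt,bzluo] add [jyw,hzs] -> 6 lines: vrd chc jyw hzs fagwi rnjfz
Hunk 2: at line 2 remove [jyw] add [eejp] -> 6 lines: vrd chc eejp hzs fagwi rnjfz
Hunk 3: at line 1 remove [eejp,hzs] add [pxy] -> 5 lines: vrd chc pxy fagwi rnjfz
Hunk 4: at line 1 remove [chc,pxy,fagwi] add [jxuyy] -> 3 lines: vrd jxuyy rnjfz
Hunk 5: at line 1 remove [jxuyy] add [mrllv,bofsj] -> 4 lines: vrd mrllv bofsj rnjfz
Hunk 6: at line 1 remove [mrllv] add [btdrn,jdnh] -> 5 lines: vrd btdrn jdnh bofsj rnjfz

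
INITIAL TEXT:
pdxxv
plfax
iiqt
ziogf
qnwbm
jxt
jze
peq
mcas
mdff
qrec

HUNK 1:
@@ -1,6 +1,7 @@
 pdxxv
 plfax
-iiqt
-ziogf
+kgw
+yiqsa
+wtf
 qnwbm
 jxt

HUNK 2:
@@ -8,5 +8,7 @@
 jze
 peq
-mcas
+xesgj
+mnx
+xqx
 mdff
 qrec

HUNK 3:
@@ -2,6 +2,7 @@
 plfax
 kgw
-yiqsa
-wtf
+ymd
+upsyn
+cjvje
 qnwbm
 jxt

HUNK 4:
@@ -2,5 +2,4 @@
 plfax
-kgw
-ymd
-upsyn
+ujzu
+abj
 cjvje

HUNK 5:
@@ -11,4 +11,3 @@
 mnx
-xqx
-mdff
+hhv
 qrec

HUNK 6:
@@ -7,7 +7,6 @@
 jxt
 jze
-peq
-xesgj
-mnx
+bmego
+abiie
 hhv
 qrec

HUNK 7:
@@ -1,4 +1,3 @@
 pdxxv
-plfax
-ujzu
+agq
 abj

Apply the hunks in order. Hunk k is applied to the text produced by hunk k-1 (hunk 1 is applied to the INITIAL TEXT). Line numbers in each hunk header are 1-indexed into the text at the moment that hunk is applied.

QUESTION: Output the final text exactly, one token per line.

Hunk 1: at line 1 remove [iiqt,ziogf] add [kgw,yiqsa,wtf] -> 12 lines: pdxxv plfax kgw yiqsa wtf qnwbm jxt jze peq mcas mdff qrec
Hunk 2: at line 8 remove [mcas] add [xesgj,mnx,xqx] -> 14 lines: pdxxv plfax kgw yiqsa wtf qnwbm jxt jze peq xesgj mnx xqx mdff qrec
Hunk 3: at line 2 remove [yiqsa,wtf] add [ymd,upsyn,cjvje] -> 15 lines: pdxxv plfax kgw ymd upsyn cjvje qnwbm jxt jze peq xesgj mnx xqx mdff qrec
Hunk 4: at line 2 remove [kgw,ymd,upsyn] add [ujzu,abj] -> 14 lines: pdxxv plfax ujzu abj cjvje qnwbm jxt jze peq xesgj mnx xqx mdff qrec
Hunk 5: at line 11 remove [xqx,mdff] add [hhv] -> 13 lines: pdxxv plfax ujzu abj cjvje qnwbm jxt jze peq xesgj mnx hhv qrec
Hunk 6: at line 7 remove [peq,xesgj,mnx] add [bmego,abiie] -> 12 lines: pdxxv plfax ujzu abj cjvje qnwbm jxt jze bmego abiie hhv qrec
Hunk 7: at line 1 remove [plfax,ujzu] add [agq] -> 11 lines: pdxxv agq abj cjvje qnwbm jxt jze bmego abiie hhv qrec

Answer: pdxxv
agq
abj
cjvje
qnwbm
jxt
jze
bmego
abiie
hhv
qrec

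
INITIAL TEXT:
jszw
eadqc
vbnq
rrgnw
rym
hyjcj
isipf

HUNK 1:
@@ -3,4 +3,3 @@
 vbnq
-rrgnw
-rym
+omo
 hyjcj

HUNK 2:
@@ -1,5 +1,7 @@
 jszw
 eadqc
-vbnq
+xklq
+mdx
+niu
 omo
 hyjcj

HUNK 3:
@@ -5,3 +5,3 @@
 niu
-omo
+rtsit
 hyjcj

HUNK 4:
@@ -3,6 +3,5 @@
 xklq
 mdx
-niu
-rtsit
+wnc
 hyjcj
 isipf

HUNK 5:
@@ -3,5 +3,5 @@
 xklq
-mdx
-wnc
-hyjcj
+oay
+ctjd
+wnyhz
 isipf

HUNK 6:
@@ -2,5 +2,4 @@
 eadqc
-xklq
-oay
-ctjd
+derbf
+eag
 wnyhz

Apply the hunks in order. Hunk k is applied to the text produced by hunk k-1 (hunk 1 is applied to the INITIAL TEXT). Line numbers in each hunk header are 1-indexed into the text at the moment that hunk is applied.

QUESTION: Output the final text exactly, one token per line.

Hunk 1: at line 3 remove [rrgnw,rym] add [omo] -> 6 lines: jszw eadqc vbnq omo hyjcj isipf
Hunk 2: at line 1 remove [vbnq] add [xklq,mdx,niu] -> 8 lines: jszw eadqc xklq mdx niu omo hyjcj isipf
Hunk 3: at line 5 remove [omo] add [rtsit] -> 8 lines: jszw eadqc xklq mdx niu rtsit hyjcj isipf
Hunk 4: at line 3 remove [niu,rtsit] add [wnc] -> 7 lines: jszw eadqc xklq mdx wnc hyjcj isipf
Hunk 5: at line 3 remove [mdx,wnc,hyjcj] add [oay,ctjd,wnyhz] -> 7 lines: jszw eadqc xklq oay ctjd wnyhz isipf
Hunk 6: at line 2 remove [xklq,oay,ctjd] add [derbf,eag] -> 6 lines: jszw eadqc derbf eag wnyhz isipf

Answer: jszw
eadqc
derbf
eag
wnyhz
isipf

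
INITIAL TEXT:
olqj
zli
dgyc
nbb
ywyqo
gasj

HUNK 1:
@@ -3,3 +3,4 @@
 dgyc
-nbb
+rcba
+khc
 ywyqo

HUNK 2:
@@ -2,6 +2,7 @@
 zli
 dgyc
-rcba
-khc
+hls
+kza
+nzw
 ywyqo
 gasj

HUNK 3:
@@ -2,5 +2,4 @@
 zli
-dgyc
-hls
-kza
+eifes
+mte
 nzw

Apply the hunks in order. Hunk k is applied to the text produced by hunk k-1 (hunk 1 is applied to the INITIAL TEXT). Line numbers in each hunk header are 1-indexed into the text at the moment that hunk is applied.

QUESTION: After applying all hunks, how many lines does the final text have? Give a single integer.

Hunk 1: at line 3 remove [nbb] add [rcba,khc] -> 7 lines: olqj zli dgyc rcba khc ywyqo gasj
Hunk 2: at line 2 remove [rcba,khc] add [hls,kza,nzw] -> 8 lines: olqj zli dgyc hls kza nzw ywyqo gasj
Hunk 3: at line 2 remove [dgyc,hls,kza] add [eifes,mte] -> 7 lines: olqj zli eifes mte nzw ywyqo gasj
Final line count: 7

Answer: 7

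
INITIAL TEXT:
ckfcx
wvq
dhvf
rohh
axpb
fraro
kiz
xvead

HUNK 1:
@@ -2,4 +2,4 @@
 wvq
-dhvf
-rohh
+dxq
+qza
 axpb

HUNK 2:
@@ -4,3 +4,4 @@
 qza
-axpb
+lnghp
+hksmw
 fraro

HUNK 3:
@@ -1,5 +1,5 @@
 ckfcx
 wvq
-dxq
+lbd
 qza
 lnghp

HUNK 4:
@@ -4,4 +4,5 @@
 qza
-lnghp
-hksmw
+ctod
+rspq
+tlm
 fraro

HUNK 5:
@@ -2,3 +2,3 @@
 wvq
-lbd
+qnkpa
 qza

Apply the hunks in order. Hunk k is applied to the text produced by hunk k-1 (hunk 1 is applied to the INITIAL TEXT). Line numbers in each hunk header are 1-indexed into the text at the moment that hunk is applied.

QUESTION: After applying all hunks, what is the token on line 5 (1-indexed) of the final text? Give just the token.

Hunk 1: at line 2 remove [dhvf,rohh] add [dxq,qza] -> 8 lines: ckfcx wvq dxq qza axpb fraro kiz xvead
Hunk 2: at line 4 remove [axpb] add [lnghp,hksmw] -> 9 lines: ckfcx wvq dxq qza lnghp hksmw fraro kiz xvead
Hunk 3: at line 1 remove [dxq] add [lbd] -> 9 lines: ckfcx wvq lbd qza lnghp hksmw fraro kiz xvead
Hunk 4: at line 4 remove [lnghp,hksmw] add [ctod,rspq,tlm] -> 10 lines: ckfcx wvq lbd qza ctod rspq tlm fraro kiz xvead
Hunk 5: at line 2 remove [lbd] add [qnkpa] -> 10 lines: ckfcx wvq qnkpa qza ctod rspq tlm fraro kiz xvead
Final line 5: ctod

Answer: ctod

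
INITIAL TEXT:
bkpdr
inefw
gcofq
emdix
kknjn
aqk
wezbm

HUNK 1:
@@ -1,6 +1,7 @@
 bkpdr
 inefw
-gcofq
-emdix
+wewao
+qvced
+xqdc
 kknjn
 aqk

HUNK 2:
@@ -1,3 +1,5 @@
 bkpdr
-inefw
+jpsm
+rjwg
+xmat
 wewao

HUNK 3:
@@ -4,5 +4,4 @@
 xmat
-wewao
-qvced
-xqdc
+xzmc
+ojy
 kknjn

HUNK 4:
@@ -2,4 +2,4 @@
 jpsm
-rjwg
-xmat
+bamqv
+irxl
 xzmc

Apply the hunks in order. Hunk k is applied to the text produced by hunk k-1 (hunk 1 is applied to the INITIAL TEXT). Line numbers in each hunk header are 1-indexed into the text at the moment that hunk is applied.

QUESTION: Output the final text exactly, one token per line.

Answer: bkpdr
jpsm
bamqv
irxl
xzmc
ojy
kknjn
aqk
wezbm

Derivation:
Hunk 1: at line 1 remove [gcofq,emdix] add [wewao,qvced,xqdc] -> 8 lines: bkpdr inefw wewao qvced xqdc kknjn aqk wezbm
Hunk 2: at line 1 remove [inefw] add [jpsm,rjwg,xmat] -> 10 lines: bkpdr jpsm rjwg xmat wewao qvced xqdc kknjn aqk wezbm
Hunk 3: at line 4 remove [wewao,qvced,xqdc] add [xzmc,ojy] -> 9 lines: bkpdr jpsm rjwg xmat xzmc ojy kknjn aqk wezbm
Hunk 4: at line 2 remove [rjwg,xmat] add [bamqv,irxl] -> 9 lines: bkpdr jpsm bamqv irxl xzmc ojy kknjn aqk wezbm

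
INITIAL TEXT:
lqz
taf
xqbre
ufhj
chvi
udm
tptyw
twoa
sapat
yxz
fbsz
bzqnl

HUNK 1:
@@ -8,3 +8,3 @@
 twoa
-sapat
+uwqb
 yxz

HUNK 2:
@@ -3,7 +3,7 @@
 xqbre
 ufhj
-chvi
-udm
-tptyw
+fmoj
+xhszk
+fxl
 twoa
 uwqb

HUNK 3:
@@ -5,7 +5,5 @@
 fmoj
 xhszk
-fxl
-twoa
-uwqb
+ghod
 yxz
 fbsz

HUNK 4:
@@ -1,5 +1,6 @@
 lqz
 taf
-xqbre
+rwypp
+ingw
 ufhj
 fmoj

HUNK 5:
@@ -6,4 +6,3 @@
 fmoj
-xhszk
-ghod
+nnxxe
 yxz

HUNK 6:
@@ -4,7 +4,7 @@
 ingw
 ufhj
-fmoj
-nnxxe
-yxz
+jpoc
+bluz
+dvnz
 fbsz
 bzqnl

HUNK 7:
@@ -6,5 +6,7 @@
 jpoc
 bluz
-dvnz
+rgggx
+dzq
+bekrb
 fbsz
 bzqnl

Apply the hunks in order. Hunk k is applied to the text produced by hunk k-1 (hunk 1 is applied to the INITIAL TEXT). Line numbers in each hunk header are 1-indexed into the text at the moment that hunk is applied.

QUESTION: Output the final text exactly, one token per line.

Answer: lqz
taf
rwypp
ingw
ufhj
jpoc
bluz
rgggx
dzq
bekrb
fbsz
bzqnl

Derivation:
Hunk 1: at line 8 remove [sapat] add [uwqb] -> 12 lines: lqz taf xqbre ufhj chvi udm tptyw twoa uwqb yxz fbsz bzqnl
Hunk 2: at line 3 remove [chvi,udm,tptyw] add [fmoj,xhszk,fxl] -> 12 lines: lqz taf xqbre ufhj fmoj xhszk fxl twoa uwqb yxz fbsz bzqnl
Hunk 3: at line 5 remove [fxl,twoa,uwqb] add [ghod] -> 10 lines: lqz taf xqbre ufhj fmoj xhszk ghod yxz fbsz bzqnl
Hunk 4: at line 1 remove [xqbre] add [rwypp,ingw] -> 11 lines: lqz taf rwypp ingw ufhj fmoj xhszk ghod yxz fbsz bzqnl
Hunk 5: at line 6 remove [xhszk,ghod] add [nnxxe] -> 10 lines: lqz taf rwypp ingw ufhj fmoj nnxxe yxz fbsz bzqnl
Hunk 6: at line 4 remove [fmoj,nnxxe,yxz] add [jpoc,bluz,dvnz] -> 10 lines: lqz taf rwypp ingw ufhj jpoc bluz dvnz fbsz bzqnl
Hunk 7: at line 6 remove [dvnz] add [rgggx,dzq,bekrb] -> 12 lines: lqz taf rwypp ingw ufhj jpoc bluz rgggx dzq bekrb fbsz bzqnl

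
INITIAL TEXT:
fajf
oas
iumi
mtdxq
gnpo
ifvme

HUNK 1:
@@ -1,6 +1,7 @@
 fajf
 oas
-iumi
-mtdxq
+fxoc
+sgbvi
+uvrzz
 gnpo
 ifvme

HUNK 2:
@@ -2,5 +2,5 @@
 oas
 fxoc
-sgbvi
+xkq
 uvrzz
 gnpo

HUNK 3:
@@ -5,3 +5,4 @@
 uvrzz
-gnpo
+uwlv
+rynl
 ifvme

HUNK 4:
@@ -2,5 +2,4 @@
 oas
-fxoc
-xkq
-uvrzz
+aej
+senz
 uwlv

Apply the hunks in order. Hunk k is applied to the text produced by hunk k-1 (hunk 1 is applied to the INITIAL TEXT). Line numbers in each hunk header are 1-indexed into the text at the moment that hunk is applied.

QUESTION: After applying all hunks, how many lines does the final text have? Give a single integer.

Answer: 7

Derivation:
Hunk 1: at line 1 remove [iumi,mtdxq] add [fxoc,sgbvi,uvrzz] -> 7 lines: fajf oas fxoc sgbvi uvrzz gnpo ifvme
Hunk 2: at line 2 remove [sgbvi] add [xkq] -> 7 lines: fajf oas fxoc xkq uvrzz gnpo ifvme
Hunk 3: at line 5 remove [gnpo] add [uwlv,rynl] -> 8 lines: fajf oas fxoc xkq uvrzz uwlv rynl ifvme
Hunk 4: at line 2 remove [fxoc,xkq,uvrzz] add [aej,senz] -> 7 lines: fajf oas aej senz uwlv rynl ifvme
Final line count: 7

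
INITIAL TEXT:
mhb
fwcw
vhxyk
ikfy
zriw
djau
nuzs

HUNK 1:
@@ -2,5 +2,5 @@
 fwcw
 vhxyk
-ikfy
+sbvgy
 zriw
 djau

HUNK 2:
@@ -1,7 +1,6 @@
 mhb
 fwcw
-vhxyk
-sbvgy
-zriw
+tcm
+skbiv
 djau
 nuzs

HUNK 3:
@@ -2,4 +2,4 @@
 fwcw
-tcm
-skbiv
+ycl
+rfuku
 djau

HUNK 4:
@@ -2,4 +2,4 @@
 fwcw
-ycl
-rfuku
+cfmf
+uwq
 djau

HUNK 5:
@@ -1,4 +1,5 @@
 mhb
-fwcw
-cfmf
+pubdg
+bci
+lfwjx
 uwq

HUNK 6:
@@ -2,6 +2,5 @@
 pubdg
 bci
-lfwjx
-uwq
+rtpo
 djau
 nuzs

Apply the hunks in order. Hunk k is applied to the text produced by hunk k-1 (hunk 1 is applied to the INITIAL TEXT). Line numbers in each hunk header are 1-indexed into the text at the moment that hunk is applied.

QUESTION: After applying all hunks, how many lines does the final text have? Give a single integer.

Answer: 6

Derivation:
Hunk 1: at line 2 remove [ikfy] add [sbvgy] -> 7 lines: mhb fwcw vhxyk sbvgy zriw djau nuzs
Hunk 2: at line 1 remove [vhxyk,sbvgy,zriw] add [tcm,skbiv] -> 6 lines: mhb fwcw tcm skbiv djau nuzs
Hunk 3: at line 2 remove [tcm,skbiv] add [ycl,rfuku] -> 6 lines: mhb fwcw ycl rfuku djau nuzs
Hunk 4: at line 2 remove [ycl,rfuku] add [cfmf,uwq] -> 6 lines: mhb fwcw cfmf uwq djau nuzs
Hunk 5: at line 1 remove [fwcw,cfmf] add [pubdg,bci,lfwjx] -> 7 lines: mhb pubdg bci lfwjx uwq djau nuzs
Hunk 6: at line 2 remove [lfwjx,uwq] add [rtpo] -> 6 lines: mhb pubdg bci rtpo djau nuzs
Final line count: 6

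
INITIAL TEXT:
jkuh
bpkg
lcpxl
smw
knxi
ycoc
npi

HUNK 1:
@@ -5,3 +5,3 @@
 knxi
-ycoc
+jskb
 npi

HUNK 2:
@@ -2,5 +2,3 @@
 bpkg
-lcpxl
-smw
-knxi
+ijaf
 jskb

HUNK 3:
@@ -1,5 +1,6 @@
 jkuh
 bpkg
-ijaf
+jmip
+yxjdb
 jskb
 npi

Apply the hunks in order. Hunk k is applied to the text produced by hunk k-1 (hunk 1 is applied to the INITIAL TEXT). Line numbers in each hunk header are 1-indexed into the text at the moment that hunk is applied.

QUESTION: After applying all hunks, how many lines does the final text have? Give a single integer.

Hunk 1: at line 5 remove [ycoc] add [jskb] -> 7 lines: jkuh bpkg lcpxl smw knxi jskb npi
Hunk 2: at line 2 remove [lcpxl,smw,knxi] add [ijaf] -> 5 lines: jkuh bpkg ijaf jskb npi
Hunk 3: at line 1 remove [ijaf] add [jmip,yxjdb] -> 6 lines: jkuh bpkg jmip yxjdb jskb npi
Final line count: 6

Answer: 6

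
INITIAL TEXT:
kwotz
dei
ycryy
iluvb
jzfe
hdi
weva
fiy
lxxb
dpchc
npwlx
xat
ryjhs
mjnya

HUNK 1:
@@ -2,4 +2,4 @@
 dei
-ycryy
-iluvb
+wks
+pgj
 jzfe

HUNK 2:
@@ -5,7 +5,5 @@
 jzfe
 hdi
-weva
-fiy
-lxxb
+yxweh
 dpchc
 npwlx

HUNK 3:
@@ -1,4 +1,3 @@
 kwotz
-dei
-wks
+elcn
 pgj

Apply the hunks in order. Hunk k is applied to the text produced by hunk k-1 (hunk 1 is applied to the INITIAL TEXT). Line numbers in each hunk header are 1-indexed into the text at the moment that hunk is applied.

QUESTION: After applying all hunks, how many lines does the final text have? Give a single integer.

Answer: 11

Derivation:
Hunk 1: at line 2 remove [ycryy,iluvb] add [wks,pgj] -> 14 lines: kwotz dei wks pgj jzfe hdi weva fiy lxxb dpchc npwlx xat ryjhs mjnya
Hunk 2: at line 5 remove [weva,fiy,lxxb] add [yxweh] -> 12 lines: kwotz dei wks pgj jzfe hdi yxweh dpchc npwlx xat ryjhs mjnya
Hunk 3: at line 1 remove [dei,wks] add [elcn] -> 11 lines: kwotz elcn pgj jzfe hdi yxweh dpchc npwlx xat ryjhs mjnya
Final line count: 11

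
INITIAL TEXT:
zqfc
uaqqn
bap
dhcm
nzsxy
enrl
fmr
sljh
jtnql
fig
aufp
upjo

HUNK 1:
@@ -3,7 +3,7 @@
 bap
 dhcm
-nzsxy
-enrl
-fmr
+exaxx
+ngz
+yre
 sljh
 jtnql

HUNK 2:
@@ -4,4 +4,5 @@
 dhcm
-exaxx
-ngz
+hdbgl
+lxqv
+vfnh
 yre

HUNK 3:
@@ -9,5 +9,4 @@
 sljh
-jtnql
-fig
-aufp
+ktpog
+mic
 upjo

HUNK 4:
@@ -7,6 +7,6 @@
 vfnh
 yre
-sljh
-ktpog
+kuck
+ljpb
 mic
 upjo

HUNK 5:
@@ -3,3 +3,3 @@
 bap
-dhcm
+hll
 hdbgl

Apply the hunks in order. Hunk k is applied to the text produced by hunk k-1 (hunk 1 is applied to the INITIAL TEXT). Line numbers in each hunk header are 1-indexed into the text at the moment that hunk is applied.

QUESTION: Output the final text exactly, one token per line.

Hunk 1: at line 3 remove [nzsxy,enrl,fmr] add [exaxx,ngz,yre] -> 12 lines: zqfc uaqqn bap dhcm exaxx ngz yre sljh jtnql fig aufp upjo
Hunk 2: at line 4 remove [exaxx,ngz] add [hdbgl,lxqv,vfnh] -> 13 lines: zqfc uaqqn bap dhcm hdbgl lxqv vfnh yre sljh jtnql fig aufp upjo
Hunk 3: at line 9 remove [jtnql,fig,aufp] add [ktpog,mic] -> 12 lines: zqfc uaqqn bap dhcm hdbgl lxqv vfnh yre sljh ktpog mic upjo
Hunk 4: at line 7 remove [sljh,ktpog] add [kuck,ljpb] -> 12 lines: zqfc uaqqn bap dhcm hdbgl lxqv vfnh yre kuck ljpb mic upjo
Hunk 5: at line 3 remove [dhcm] add [hll] -> 12 lines: zqfc uaqqn bap hll hdbgl lxqv vfnh yre kuck ljpb mic upjo

Answer: zqfc
uaqqn
bap
hll
hdbgl
lxqv
vfnh
yre
kuck
ljpb
mic
upjo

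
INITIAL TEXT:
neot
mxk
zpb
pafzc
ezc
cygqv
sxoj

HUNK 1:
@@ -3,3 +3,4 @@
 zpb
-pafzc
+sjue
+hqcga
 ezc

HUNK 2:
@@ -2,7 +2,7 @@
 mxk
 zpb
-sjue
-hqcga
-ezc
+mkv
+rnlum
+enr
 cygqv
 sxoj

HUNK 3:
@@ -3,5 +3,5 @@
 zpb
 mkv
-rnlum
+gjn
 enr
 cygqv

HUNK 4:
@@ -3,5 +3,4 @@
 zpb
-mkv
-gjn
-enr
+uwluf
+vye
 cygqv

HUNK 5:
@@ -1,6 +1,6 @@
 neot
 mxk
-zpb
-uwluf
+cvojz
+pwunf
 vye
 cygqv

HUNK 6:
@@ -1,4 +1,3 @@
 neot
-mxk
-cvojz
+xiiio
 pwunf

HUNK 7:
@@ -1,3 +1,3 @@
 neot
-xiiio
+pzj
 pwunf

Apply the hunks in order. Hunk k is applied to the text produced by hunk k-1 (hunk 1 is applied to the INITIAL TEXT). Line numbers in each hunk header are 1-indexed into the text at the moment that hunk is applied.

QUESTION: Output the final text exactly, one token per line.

Hunk 1: at line 3 remove [pafzc] add [sjue,hqcga] -> 8 lines: neot mxk zpb sjue hqcga ezc cygqv sxoj
Hunk 2: at line 2 remove [sjue,hqcga,ezc] add [mkv,rnlum,enr] -> 8 lines: neot mxk zpb mkv rnlum enr cygqv sxoj
Hunk 3: at line 3 remove [rnlum] add [gjn] -> 8 lines: neot mxk zpb mkv gjn enr cygqv sxoj
Hunk 4: at line 3 remove [mkv,gjn,enr] add [uwluf,vye] -> 7 lines: neot mxk zpb uwluf vye cygqv sxoj
Hunk 5: at line 1 remove [zpb,uwluf] add [cvojz,pwunf] -> 7 lines: neot mxk cvojz pwunf vye cygqv sxoj
Hunk 6: at line 1 remove [mxk,cvojz] add [xiiio] -> 6 lines: neot xiiio pwunf vye cygqv sxoj
Hunk 7: at line 1 remove [xiiio] add [pzj] -> 6 lines: neot pzj pwunf vye cygqv sxoj

Answer: neot
pzj
pwunf
vye
cygqv
sxoj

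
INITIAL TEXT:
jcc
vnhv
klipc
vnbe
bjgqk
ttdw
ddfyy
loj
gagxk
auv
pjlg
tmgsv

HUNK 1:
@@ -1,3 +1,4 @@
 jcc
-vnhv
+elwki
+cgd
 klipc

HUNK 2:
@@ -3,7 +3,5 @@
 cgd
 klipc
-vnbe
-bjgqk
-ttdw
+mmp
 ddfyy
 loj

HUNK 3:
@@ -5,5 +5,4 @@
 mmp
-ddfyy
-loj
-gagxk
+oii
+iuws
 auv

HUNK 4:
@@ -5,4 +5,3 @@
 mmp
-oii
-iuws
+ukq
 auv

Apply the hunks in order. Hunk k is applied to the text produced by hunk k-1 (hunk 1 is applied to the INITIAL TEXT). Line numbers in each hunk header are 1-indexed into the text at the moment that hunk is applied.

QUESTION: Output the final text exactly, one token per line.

Hunk 1: at line 1 remove [vnhv] add [elwki,cgd] -> 13 lines: jcc elwki cgd klipc vnbe bjgqk ttdw ddfyy loj gagxk auv pjlg tmgsv
Hunk 2: at line 3 remove [vnbe,bjgqk,ttdw] add [mmp] -> 11 lines: jcc elwki cgd klipc mmp ddfyy loj gagxk auv pjlg tmgsv
Hunk 3: at line 5 remove [ddfyy,loj,gagxk] add [oii,iuws] -> 10 lines: jcc elwki cgd klipc mmp oii iuws auv pjlg tmgsv
Hunk 4: at line 5 remove [oii,iuws] add [ukq] -> 9 lines: jcc elwki cgd klipc mmp ukq auv pjlg tmgsv

Answer: jcc
elwki
cgd
klipc
mmp
ukq
auv
pjlg
tmgsv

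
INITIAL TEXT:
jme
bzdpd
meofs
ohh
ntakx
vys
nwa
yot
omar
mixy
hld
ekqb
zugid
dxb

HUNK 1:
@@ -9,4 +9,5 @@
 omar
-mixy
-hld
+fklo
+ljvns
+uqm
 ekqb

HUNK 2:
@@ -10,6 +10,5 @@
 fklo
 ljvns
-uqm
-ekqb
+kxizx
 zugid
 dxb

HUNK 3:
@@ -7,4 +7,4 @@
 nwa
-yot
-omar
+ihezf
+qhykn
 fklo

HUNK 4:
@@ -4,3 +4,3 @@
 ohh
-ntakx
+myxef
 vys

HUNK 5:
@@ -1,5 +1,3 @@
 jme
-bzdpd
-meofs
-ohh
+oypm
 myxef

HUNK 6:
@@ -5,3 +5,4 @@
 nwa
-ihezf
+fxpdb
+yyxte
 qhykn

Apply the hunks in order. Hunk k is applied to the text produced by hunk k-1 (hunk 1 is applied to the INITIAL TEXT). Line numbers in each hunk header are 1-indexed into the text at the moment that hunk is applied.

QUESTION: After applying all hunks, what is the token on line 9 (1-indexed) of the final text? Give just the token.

Hunk 1: at line 9 remove [mixy,hld] add [fklo,ljvns,uqm] -> 15 lines: jme bzdpd meofs ohh ntakx vys nwa yot omar fklo ljvns uqm ekqb zugid dxb
Hunk 2: at line 10 remove [uqm,ekqb] add [kxizx] -> 14 lines: jme bzdpd meofs ohh ntakx vys nwa yot omar fklo ljvns kxizx zugid dxb
Hunk 3: at line 7 remove [yot,omar] add [ihezf,qhykn] -> 14 lines: jme bzdpd meofs ohh ntakx vys nwa ihezf qhykn fklo ljvns kxizx zugid dxb
Hunk 4: at line 4 remove [ntakx] add [myxef] -> 14 lines: jme bzdpd meofs ohh myxef vys nwa ihezf qhykn fklo ljvns kxizx zugid dxb
Hunk 5: at line 1 remove [bzdpd,meofs,ohh] add [oypm] -> 12 lines: jme oypm myxef vys nwa ihezf qhykn fklo ljvns kxizx zugid dxb
Hunk 6: at line 5 remove [ihezf] add [fxpdb,yyxte] -> 13 lines: jme oypm myxef vys nwa fxpdb yyxte qhykn fklo ljvns kxizx zugid dxb
Final line 9: fklo

Answer: fklo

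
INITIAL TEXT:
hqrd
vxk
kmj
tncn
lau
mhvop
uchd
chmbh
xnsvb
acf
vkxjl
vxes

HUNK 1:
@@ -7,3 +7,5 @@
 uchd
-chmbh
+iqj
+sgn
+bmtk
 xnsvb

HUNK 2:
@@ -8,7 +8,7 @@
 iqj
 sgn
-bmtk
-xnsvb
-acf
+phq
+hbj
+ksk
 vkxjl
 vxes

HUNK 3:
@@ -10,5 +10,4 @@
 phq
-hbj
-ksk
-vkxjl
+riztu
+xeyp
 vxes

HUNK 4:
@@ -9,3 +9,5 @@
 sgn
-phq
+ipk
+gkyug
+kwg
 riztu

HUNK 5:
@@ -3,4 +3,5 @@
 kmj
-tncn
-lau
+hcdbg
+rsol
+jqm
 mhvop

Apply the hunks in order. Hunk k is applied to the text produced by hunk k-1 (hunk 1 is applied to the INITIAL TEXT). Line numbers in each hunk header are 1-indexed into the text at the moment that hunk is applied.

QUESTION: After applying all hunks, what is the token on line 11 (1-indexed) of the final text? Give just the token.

Answer: ipk

Derivation:
Hunk 1: at line 7 remove [chmbh] add [iqj,sgn,bmtk] -> 14 lines: hqrd vxk kmj tncn lau mhvop uchd iqj sgn bmtk xnsvb acf vkxjl vxes
Hunk 2: at line 8 remove [bmtk,xnsvb,acf] add [phq,hbj,ksk] -> 14 lines: hqrd vxk kmj tncn lau mhvop uchd iqj sgn phq hbj ksk vkxjl vxes
Hunk 3: at line 10 remove [hbj,ksk,vkxjl] add [riztu,xeyp] -> 13 lines: hqrd vxk kmj tncn lau mhvop uchd iqj sgn phq riztu xeyp vxes
Hunk 4: at line 9 remove [phq] add [ipk,gkyug,kwg] -> 15 lines: hqrd vxk kmj tncn lau mhvop uchd iqj sgn ipk gkyug kwg riztu xeyp vxes
Hunk 5: at line 3 remove [tncn,lau] add [hcdbg,rsol,jqm] -> 16 lines: hqrd vxk kmj hcdbg rsol jqm mhvop uchd iqj sgn ipk gkyug kwg riztu xeyp vxes
Final line 11: ipk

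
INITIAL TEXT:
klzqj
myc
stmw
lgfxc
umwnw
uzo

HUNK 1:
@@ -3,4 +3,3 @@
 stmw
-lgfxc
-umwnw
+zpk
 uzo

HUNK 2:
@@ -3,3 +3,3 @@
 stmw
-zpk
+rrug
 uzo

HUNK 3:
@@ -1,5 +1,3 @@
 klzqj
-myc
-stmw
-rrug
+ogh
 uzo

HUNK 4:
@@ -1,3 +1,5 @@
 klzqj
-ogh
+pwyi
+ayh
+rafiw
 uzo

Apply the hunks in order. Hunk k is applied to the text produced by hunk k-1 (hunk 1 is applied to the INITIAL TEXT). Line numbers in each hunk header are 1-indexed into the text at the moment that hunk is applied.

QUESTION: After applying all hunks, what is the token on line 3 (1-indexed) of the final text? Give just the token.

Hunk 1: at line 3 remove [lgfxc,umwnw] add [zpk] -> 5 lines: klzqj myc stmw zpk uzo
Hunk 2: at line 3 remove [zpk] add [rrug] -> 5 lines: klzqj myc stmw rrug uzo
Hunk 3: at line 1 remove [myc,stmw,rrug] add [ogh] -> 3 lines: klzqj ogh uzo
Hunk 4: at line 1 remove [ogh] add [pwyi,ayh,rafiw] -> 5 lines: klzqj pwyi ayh rafiw uzo
Final line 3: ayh

Answer: ayh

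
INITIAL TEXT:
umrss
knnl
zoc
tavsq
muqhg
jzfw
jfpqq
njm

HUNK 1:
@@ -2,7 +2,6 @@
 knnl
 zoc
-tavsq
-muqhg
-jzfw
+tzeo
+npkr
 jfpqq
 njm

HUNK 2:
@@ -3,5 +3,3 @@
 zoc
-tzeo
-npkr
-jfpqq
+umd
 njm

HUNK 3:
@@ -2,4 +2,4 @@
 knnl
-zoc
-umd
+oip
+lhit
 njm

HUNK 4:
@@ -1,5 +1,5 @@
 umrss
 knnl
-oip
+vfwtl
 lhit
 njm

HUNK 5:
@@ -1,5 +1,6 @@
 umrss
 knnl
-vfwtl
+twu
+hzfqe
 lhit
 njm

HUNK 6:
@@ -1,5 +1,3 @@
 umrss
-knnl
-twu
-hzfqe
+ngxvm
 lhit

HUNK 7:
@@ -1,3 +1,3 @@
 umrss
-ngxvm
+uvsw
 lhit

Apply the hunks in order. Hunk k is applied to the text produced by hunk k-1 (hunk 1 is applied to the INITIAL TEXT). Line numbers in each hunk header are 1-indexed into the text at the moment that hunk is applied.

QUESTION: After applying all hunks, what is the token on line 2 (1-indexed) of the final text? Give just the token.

Answer: uvsw

Derivation:
Hunk 1: at line 2 remove [tavsq,muqhg,jzfw] add [tzeo,npkr] -> 7 lines: umrss knnl zoc tzeo npkr jfpqq njm
Hunk 2: at line 3 remove [tzeo,npkr,jfpqq] add [umd] -> 5 lines: umrss knnl zoc umd njm
Hunk 3: at line 2 remove [zoc,umd] add [oip,lhit] -> 5 lines: umrss knnl oip lhit njm
Hunk 4: at line 1 remove [oip] add [vfwtl] -> 5 lines: umrss knnl vfwtl lhit njm
Hunk 5: at line 1 remove [vfwtl] add [twu,hzfqe] -> 6 lines: umrss knnl twu hzfqe lhit njm
Hunk 6: at line 1 remove [knnl,twu,hzfqe] add [ngxvm] -> 4 lines: umrss ngxvm lhit njm
Hunk 7: at line 1 remove [ngxvm] add [uvsw] -> 4 lines: umrss uvsw lhit njm
Final line 2: uvsw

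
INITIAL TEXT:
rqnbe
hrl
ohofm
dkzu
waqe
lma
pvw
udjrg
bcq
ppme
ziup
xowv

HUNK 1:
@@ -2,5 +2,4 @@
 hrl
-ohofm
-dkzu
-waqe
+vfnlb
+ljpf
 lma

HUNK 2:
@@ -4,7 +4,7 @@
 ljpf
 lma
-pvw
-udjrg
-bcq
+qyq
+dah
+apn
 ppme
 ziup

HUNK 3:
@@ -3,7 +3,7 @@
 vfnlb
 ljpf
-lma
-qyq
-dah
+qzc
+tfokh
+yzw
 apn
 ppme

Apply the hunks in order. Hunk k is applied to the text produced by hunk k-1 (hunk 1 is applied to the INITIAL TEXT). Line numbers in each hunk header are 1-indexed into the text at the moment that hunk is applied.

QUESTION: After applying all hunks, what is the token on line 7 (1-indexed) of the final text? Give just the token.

Answer: yzw

Derivation:
Hunk 1: at line 2 remove [ohofm,dkzu,waqe] add [vfnlb,ljpf] -> 11 lines: rqnbe hrl vfnlb ljpf lma pvw udjrg bcq ppme ziup xowv
Hunk 2: at line 4 remove [pvw,udjrg,bcq] add [qyq,dah,apn] -> 11 lines: rqnbe hrl vfnlb ljpf lma qyq dah apn ppme ziup xowv
Hunk 3: at line 3 remove [lma,qyq,dah] add [qzc,tfokh,yzw] -> 11 lines: rqnbe hrl vfnlb ljpf qzc tfokh yzw apn ppme ziup xowv
Final line 7: yzw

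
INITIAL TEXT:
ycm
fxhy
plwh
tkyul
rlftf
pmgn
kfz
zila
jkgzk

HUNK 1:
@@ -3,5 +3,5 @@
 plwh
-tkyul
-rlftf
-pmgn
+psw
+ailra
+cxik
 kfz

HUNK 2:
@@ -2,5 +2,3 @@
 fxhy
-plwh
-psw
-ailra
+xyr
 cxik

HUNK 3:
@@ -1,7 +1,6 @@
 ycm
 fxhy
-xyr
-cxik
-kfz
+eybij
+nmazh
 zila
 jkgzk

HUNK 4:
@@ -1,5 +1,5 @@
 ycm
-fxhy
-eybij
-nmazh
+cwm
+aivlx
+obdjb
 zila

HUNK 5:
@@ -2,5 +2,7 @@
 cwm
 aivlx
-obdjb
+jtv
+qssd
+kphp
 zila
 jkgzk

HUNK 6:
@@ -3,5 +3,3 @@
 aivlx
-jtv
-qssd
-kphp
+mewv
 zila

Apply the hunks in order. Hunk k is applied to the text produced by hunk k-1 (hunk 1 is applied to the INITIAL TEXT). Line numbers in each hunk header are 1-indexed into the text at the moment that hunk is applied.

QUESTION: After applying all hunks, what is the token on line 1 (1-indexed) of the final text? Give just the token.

Hunk 1: at line 3 remove [tkyul,rlftf,pmgn] add [psw,ailra,cxik] -> 9 lines: ycm fxhy plwh psw ailra cxik kfz zila jkgzk
Hunk 2: at line 2 remove [plwh,psw,ailra] add [xyr] -> 7 lines: ycm fxhy xyr cxik kfz zila jkgzk
Hunk 3: at line 1 remove [xyr,cxik,kfz] add [eybij,nmazh] -> 6 lines: ycm fxhy eybij nmazh zila jkgzk
Hunk 4: at line 1 remove [fxhy,eybij,nmazh] add [cwm,aivlx,obdjb] -> 6 lines: ycm cwm aivlx obdjb zila jkgzk
Hunk 5: at line 2 remove [obdjb] add [jtv,qssd,kphp] -> 8 lines: ycm cwm aivlx jtv qssd kphp zila jkgzk
Hunk 6: at line 3 remove [jtv,qssd,kphp] add [mewv] -> 6 lines: ycm cwm aivlx mewv zila jkgzk
Final line 1: ycm

Answer: ycm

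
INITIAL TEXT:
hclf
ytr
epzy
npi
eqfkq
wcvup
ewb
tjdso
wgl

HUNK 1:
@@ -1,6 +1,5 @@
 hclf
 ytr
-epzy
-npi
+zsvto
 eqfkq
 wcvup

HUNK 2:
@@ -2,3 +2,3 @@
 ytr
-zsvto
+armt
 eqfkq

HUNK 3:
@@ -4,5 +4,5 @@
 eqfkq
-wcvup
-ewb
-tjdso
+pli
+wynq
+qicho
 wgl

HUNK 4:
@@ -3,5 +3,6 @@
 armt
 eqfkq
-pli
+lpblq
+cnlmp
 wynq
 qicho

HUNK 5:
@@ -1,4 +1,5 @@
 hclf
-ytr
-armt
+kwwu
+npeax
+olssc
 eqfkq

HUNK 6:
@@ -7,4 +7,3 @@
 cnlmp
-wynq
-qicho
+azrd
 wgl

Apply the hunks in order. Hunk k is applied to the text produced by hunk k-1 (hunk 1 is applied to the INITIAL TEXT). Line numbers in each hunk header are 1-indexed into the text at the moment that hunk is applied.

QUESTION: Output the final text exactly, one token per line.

Answer: hclf
kwwu
npeax
olssc
eqfkq
lpblq
cnlmp
azrd
wgl

Derivation:
Hunk 1: at line 1 remove [epzy,npi] add [zsvto] -> 8 lines: hclf ytr zsvto eqfkq wcvup ewb tjdso wgl
Hunk 2: at line 2 remove [zsvto] add [armt] -> 8 lines: hclf ytr armt eqfkq wcvup ewb tjdso wgl
Hunk 3: at line 4 remove [wcvup,ewb,tjdso] add [pli,wynq,qicho] -> 8 lines: hclf ytr armt eqfkq pli wynq qicho wgl
Hunk 4: at line 3 remove [pli] add [lpblq,cnlmp] -> 9 lines: hclf ytr armt eqfkq lpblq cnlmp wynq qicho wgl
Hunk 5: at line 1 remove [ytr,armt] add [kwwu,npeax,olssc] -> 10 lines: hclf kwwu npeax olssc eqfkq lpblq cnlmp wynq qicho wgl
Hunk 6: at line 7 remove [wynq,qicho] add [azrd] -> 9 lines: hclf kwwu npeax olssc eqfkq lpblq cnlmp azrd wgl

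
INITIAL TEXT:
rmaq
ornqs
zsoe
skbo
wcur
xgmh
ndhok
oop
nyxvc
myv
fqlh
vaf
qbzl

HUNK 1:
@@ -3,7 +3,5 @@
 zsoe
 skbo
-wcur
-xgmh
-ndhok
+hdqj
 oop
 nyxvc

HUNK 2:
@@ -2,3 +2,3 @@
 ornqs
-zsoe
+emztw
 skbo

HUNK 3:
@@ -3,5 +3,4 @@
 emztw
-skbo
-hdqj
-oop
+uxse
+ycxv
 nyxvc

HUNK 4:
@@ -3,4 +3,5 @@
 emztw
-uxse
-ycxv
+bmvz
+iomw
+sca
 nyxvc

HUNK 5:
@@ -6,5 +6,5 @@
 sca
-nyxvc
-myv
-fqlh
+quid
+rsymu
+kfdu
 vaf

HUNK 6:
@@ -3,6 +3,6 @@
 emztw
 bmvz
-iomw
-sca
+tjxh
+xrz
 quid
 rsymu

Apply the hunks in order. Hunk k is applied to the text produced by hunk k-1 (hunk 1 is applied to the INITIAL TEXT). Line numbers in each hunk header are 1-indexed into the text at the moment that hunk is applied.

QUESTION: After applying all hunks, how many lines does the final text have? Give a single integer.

Answer: 11

Derivation:
Hunk 1: at line 3 remove [wcur,xgmh,ndhok] add [hdqj] -> 11 lines: rmaq ornqs zsoe skbo hdqj oop nyxvc myv fqlh vaf qbzl
Hunk 2: at line 2 remove [zsoe] add [emztw] -> 11 lines: rmaq ornqs emztw skbo hdqj oop nyxvc myv fqlh vaf qbzl
Hunk 3: at line 3 remove [skbo,hdqj,oop] add [uxse,ycxv] -> 10 lines: rmaq ornqs emztw uxse ycxv nyxvc myv fqlh vaf qbzl
Hunk 4: at line 3 remove [uxse,ycxv] add [bmvz,iomw,sca] -> 11 lines: rmaq ornqs emztw bmvz iomw sca nyxvc myv fqlh vaf qbzl
Hunk 5: at line 6 remove [nyxvc,myv,fqlh] add [quid,rsymu,kfdu] -> 11 lines: rmaq ornqs emztw bmvz iomw sca quid rsymu kfdu vaf qbzl
Hunk 6: at line 3 remove [iomw,sca] add [tjxh,xrz] -> 11 lines: rmaq ornqs emztw bmvz tjxh xrz quid rsymu kfdu vaf qbzl
Final line count: 11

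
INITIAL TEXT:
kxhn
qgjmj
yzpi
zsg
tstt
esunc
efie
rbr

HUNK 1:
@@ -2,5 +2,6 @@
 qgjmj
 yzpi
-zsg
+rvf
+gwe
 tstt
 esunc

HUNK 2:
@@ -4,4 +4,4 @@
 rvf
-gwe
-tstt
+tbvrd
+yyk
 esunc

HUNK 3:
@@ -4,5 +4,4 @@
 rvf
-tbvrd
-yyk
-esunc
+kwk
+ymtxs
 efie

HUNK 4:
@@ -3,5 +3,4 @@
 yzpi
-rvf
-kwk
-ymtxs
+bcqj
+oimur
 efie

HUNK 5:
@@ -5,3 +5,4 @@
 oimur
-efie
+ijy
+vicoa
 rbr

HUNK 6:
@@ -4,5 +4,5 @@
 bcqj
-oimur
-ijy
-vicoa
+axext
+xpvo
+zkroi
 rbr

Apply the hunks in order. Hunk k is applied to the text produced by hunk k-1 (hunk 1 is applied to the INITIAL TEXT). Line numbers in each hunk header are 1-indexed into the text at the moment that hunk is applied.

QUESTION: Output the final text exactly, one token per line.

Answer: kxhn
qgjmj
yzpi
bcqj
axext
xpvo
zkroi
rbr

Derivation:
Hunk 1: at line 2 remove [zsg] add [rvf,gwe] -> 9 lines: kxhn qgjmj yzpi rvf gwe tstt esunc efie rbr
Hunk 2: at line 4 remove [gwe,tstt] add [tbvrd,yyk] -> 9 lines: kxhn qgjmj yzpi rvf tbvrd yyk esunc efie rbr
Hunk 3: at line 4 remove [tbvrd,yyk,esunc] add [kwk,ymtxs] -> 8 lines: kxhn qgjmj yzpi rvf kwk ymtxs efie rbr
Hunk 4: at line 3 remove [rvf,kwk,ymtxs] add [bcqj,oimur] -> 7 lines: kxhn qgjmj yzpi bcqj oimur efie rbr
Hunk 5: at line 5 remove [efie] add [ijy,vicoa] -> 8 lines: kxhn qgjmj yzpi bcqj oimur ijy vicoa rbr
Hunk 6: at line 4 remove [oimur,ijy,vicoa] add [axext,xpvo,zkroi] -> 8 lines: kxhn qgjmj yzpi bcqj axext xpvo zkroi rbr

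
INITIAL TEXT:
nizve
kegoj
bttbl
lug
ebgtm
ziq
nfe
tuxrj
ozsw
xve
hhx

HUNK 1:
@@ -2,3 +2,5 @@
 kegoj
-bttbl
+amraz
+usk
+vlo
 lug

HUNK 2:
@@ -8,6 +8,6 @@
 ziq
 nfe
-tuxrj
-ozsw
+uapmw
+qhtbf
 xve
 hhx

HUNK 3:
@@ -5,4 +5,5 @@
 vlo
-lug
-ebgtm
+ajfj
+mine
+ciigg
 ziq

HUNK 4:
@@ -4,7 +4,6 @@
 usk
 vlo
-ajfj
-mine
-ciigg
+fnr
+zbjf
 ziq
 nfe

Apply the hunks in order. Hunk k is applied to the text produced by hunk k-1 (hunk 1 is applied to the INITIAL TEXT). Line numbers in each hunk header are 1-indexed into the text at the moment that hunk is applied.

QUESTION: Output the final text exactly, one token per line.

Hunk 1: at line 2 remove [bttbl] add [amraz,usk,vlo] -> 13 lines: nizve kegoj amraz usk vlo lug ebgtm ziq nfe tuxrj ozsw xve hhx
Hunk 2: at line 8 remove [tuxrj,ozsw] add [uapmw,qhtbf] -> 13 lines: nizve kegoj amraz usk vlo lug ebgtm ziq nfe uapmw qhtbf xve hhx
Hunk 3: at line 5 remove [lug,ebgtm] add [ajfj,mine,ciigg] -> 14 lines: nizve kegoj amraz usk vlo ajfj mine ciigg ziq nfe uapmw qhtbf xve hhx
Hunk 4: at line 4 remove [ajfj,mine,ciigg] add [fnr,zbjf] -> 13 lines: nizve kegoj amraz usk vlo fnr zbjf ziq nfe uapmw qhtbf xve hhx

Answer: nizve
kegoj
amraz
usk
vlo
fnr
zbjf
ziq
nfe
uapmw
qhtbf
xve
hhx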